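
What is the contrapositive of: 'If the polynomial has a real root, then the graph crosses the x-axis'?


Original: If the polynomial has a real root, then the graph crosses the x-axis
Contrapositive: If ¬Q, then ¬P
Negate Q: not (the graph crosses the x-axis)
Negate P: not (the polynomial has a real root)

If not (the graph crosses the x-axis), then not (the polynomial has a real root).


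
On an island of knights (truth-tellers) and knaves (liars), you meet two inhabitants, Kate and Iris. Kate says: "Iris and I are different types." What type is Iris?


Kate says: "Iris and I are different types."
Case 1: Kate is a Knight (truth-teller)
  Statement is true → they ARE different → Iris is a Knave
Case 2: Kate is a Knave (liar)
  Statement is false → they are NOT different → Iris is a Knave
In both cases, Iris is a Knave.

Knave


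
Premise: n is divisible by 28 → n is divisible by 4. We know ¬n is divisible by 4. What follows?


Modus tollens: P → Q, ¬Q ⊢ ¬P
P: n is divisible by 28
Q: n is divisible by 4
We have P → Q and Q is false.
By modus tollens, P must be false.

It is not the case that n is divisible by 28


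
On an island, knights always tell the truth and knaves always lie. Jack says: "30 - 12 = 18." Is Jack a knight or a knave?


Statement: "30 - 12 = 18."
Actual: 30 - 12 = 18
Claimed: 18
Statement is TRUE → Jack tells the truth → Knight

Knight


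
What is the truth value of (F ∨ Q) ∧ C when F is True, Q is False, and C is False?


F = True, Q = False, C = False
Step 1: F ∨ Q = True OR False = True
Step 2: True ∧ C = True AND False = False
OR is true when at least one operand is true; AND requires both.

False


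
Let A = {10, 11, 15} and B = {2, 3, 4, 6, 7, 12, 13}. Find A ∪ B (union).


A = {10, 11, 15}
B = {2, 3, 4, 6, 7, 12, 13}
Operation: union
All elements combined: 2, 3, 4, 6, 7, 10, 11, 12, 13, 15

{2, 3, 4, 6, 7, 10, 11, 12, 13, 15}


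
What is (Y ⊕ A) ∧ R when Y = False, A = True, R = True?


Y = False, A = True, R = True
Step 1: Y ⊕ A = False XOR True = True
Step 2: True ∧ R = True AND True = True
XOR true when exactly one of Y,A is true; then AND with R.

True


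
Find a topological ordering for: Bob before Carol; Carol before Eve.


Constraints: Bob before Carol; Carol before Eve
Method: repeatedly schedule the remaining task that has no remaining task required before it.
  Step 1: remaining {Bob, Eve, Carol}; every task except Bob still has a predecessor pending → schedule Bob.
  Step 2: remaining {Eve, Carol}; every task except Carol still has a predecessor pending → schedule Carol.
  Step 3: only Eve remains → schedule Eve.
Resulting order:

Bob → Carol → Eve


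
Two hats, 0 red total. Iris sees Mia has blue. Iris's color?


Total red = 0, Mia = blue
Red accounted for: 0
Remaining for Iris: 0
Iris's hat is blue.

blue


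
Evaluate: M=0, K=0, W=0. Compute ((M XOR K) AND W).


M XOR K = 0^0 = 0
0 AND 0 = 0

0


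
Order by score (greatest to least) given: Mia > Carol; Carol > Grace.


Constraints: Mia > Carol; Carol > Grace
Method: at each step, the next-highest is the one remaining person who never appears on the smaller side of a constraint between remaining people.
  Step 1: remaining {Carol, Grace, Mia}; on the smaller side: {Carol, Grace} → Mia is next (Mia > Carol).
  Step 2: remaining {Carol, Grace}; on the smaller side: {Grace} → Carol is next (Carol > Grace).
  Step 3: only Grace remains → lowest.
Final ranking (highest to lowest):

Mia > Carol > Grace


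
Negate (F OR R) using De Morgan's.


De Morgan's law: ¬(P ∨ Q) ≡ ¬P ∧ ¬Q
¬(F ∨ R) = ¬F ∧ ¬R

¬F ∧ ¬R


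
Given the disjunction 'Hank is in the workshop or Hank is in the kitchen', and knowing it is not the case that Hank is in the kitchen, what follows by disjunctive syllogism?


Disjunctive syllogism: P ∨ Q, ¬P ⊢ Q
Disjunction: Hank is in the workshop ∨ Hank is in the kitchen
We know it is not the case that Hank is in the kitchen.
By disjunctive syllogism, the other disjunct must be true.

Hank is in the workshop


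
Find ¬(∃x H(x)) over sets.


Original: ∃x H(x)
Rule: ¬∀→∃, ¬∃→∀, negate predicate.
Negation: ∀x ¬H(x)

∀x ¬H(x)


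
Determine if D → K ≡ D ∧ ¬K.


Expression 1: D → K
Expression 2: D ∧ ¬K
Truth table (D K | Expr1 Expr2):
  T T |   T     F   ← differ
  T F |   F     T   ← differ
  F T |   T     F   ← differ
  F F |   T     F   ← differ
Counterexample: D=T, K=T gives Expr1 = T but Expr2 = F, so the expressions are NOT logically equivalent.

No


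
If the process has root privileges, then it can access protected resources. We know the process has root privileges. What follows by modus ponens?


Modus ponens: P → Q, P ⊢ Q
P: the process has root privileges
Q: it can access protected resources
We have P → Q and P is true.
By modus ponens, Q must be true.

It can access protected resources


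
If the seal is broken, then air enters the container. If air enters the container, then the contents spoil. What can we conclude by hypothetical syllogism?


Hypothetical syllogism: P → Q, Q → R ⊢ P → R
Premise 1: the seal is broken → air enters the container
Premise 2: air enters the container → the contents spoil
Chain the implications: the middle term (air enters the container) links the two.
Conclusion: If the seal is broken, then the contents spoil.

If the seal is broken, then the contents spoil.


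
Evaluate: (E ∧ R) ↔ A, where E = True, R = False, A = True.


E = True, R = False, A = True
Step 1: E ∧ R = True AND False = False
Step 2: (False) ↔ A: true when both sides have same truth value.
Result: False ↔ True = False

False


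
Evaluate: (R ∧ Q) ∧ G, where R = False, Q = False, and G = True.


R = False, Q = False, G = True
Step 1: R ∧ Q = False AND False = False
Step 2: False ∧ G = False AND True = False
AND is true only when ALL operands are true.

False


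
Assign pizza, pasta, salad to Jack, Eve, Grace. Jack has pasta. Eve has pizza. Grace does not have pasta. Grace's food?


From clues:
  Jack → pasta
  Eve → pizza
By elimination, Grace gets the remaining.

salad


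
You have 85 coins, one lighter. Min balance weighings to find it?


Each weighing has 3 outcomes (left heavy / balance / right heavy), so k weighings distinguish at most 3^k cases; splitting into three near-equal groups achieves this.
Need 3^k ≥ 85: 3^4 = 81 < 85 ≤ 3^5 = 243
k = ⌈log₃(85)⌉ = 5

5


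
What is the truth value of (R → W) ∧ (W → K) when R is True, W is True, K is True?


R = True, W = True, K = True
Step 1: R → W is false only when R=True and W=False. Result: True
Step 2: W → K is false only when W=True and K=False. Result: True
Step 3: True ∧ True = True

True


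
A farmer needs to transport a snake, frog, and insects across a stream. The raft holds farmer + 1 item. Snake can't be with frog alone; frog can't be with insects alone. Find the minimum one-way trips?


1. farmer+frog → 2. farmer ← 3. farmer+snake → 4. farmer+frog ← 5. farmer+insects → 6. farmer ← 7. farmer+frog →
Minimum trips = 7

7


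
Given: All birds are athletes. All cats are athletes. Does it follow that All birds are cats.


Premise 1: All birds are athletes.
Premise 2: All cats are athletes.
Conclusion: All birds are cats.
Fallacy: undistributed middle. athletes is predicate in both.
Counterexample: birds and cats could be disjoint subsets of athletes.

Invalid


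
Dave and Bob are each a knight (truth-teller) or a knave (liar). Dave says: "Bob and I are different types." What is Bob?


Dave says: "Bob and I are different types."
Case 1: Dave is a Knight (truth-teller)
  Statement is true → they ARE different → Bob is a Knave
Case 2: Dave is a Knave (liar)
  Statement is false → they are NOT different → Bob is a Knave
In both cases, Bob is a Knave.

Knave


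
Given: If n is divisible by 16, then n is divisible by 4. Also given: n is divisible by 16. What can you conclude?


Modus ponens: P → Q, P ⊢ Q
P: n is divisible by 16
Q: n is divisible by 4
We have P → Q and P is true.
By modus ponens, Q must be true.

n is divisible by 4


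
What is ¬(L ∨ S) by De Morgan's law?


De Morgan's law: ¬(P ∨ Q) ≡ ¬P ∧ ¬Q
¬(L ∨ S) = ¬L ∧ ¬S

¬L ∧ ¬S


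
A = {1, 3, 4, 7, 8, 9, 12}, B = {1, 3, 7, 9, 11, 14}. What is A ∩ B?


A = {1, 3, 4, 7, 8, 9, 12}
B = {1, 3, 7, 9, 11, 14}
Operation: intersection
Elements in both: 1, 3, 7, 9

{1, 3, 7, 9}


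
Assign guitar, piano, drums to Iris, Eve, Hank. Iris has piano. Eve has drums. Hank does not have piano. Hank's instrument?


From clues:
  Eve → drums
  Iris → piano
By elimination, Hank gets the remaining.

guitar


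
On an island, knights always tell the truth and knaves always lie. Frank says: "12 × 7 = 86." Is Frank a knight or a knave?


Statement: "12 × 7 = 86."
Actual: 12 × 7 = 84
Claimed: 86
Statement is FALSE → Frank lies → Knave

Knave


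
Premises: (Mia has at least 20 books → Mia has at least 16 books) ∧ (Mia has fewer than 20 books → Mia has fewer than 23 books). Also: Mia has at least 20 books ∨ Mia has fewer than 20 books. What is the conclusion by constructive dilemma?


Constructive dilemma: (P → Q) ∧ (R → S), P ∨ R ⊢ Q ∨ S
Premise 1: Mia has at least 20 books → Mia has at least 16 books
Premise 2: Mia has fewer than 20 books → Mia has fewer than 23 books
Premise 3: Mia has at least 20 books ∨ Mia has fewer than 20 books
Case 1: Assuming Mia has at least 20 books, then by Premise 1, Mia has at least 16 books.
Case 2: Assuming Mia has fewer than 20 books, then by Premise 2, Mia has fewer than 23 books.
Since one of Mia has at least 20 books or Mia has fewer than 20 books must hold, we get Mia has at least 16 books or Mia has fewer than 23 books.

Mia has at least 16 books or Mia has fewer than 23 books.


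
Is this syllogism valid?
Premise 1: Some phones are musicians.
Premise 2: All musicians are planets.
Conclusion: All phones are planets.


Premise 1: Some phones are musicians.
Premise 2: All musicians are planets.
Conclusion: All phones are planets.
Fallacy: illicit minor. The minor term (phones) is distributed in the conclusion ('All phones ...') but undistributed in its premise ('Some phones are musicians' doesn't cover all phones).
Only 'Some phones are planets' follows, not 'All'.

Invalid


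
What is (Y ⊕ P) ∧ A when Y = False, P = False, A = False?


Y = False, P = False, A = False
Step 1: Y ⊕ P = False XOR False = False
Step 2: False ∧ A = False AND False = False
XOR true when exactly one of Y,P is true; then AND with A.

False


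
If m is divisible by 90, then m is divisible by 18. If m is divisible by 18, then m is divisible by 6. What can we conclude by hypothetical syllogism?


Hypothetical syllogism: P → Q, Q → R ⊢ P → R
Premise 1: m is divisible by 90 → m is divisible by 18
Premise 2: m is divisible by 18 → m is divisible by 6
Chain the implications: the middle term (m is divisible by 18) links the two.
Conclusion: If m is divisible by 90, then m is divisible by 6.

If m is divisible by 90, then m is divisible by 6.


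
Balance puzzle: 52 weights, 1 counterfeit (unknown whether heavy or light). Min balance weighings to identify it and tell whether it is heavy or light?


Let n = 52. 104 possibilities (n weights × lighter/heavier); each weighing has 3 outcomes.
Bound for k weighings: say the first weighing puts j weights on each pan. If it tips, the 2j weighed weights remain suspects (each with a known direction) and k-1 weighings give 3^(k-1) outcomes; 3^(k-1) is odd, so 2j ≤ 3^(k-1) - 1. If it balances, the n - 2j unweighed weights remain with direction unknown: 2(n - 2j) ≤ 3^(k-1) - 1 by the same parity argument. Adding, n ≤ (3^(k-1) - 1) + (3^(k-1) - 1)/2 = (3^k - 3)/2, and the classical three-group strategy achieves this (3 weights in 2 weighings, 12 in 3, 39 in 4, 120 in 5).
So we need the smallest k with (3^k - 3)/2 ≥ 52.
k = 4: (3^4 - 3)/2 = 39 < 52 ✗
k = 5: (3^5 - 3)/2 = 120 ≥ 52 ✓

5


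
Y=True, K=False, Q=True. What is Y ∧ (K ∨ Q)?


Y = True, K = False, Q = True
Expression: Y ∧ (K ∨ Q)
Step 1: K ∨ Q = False OR True = True
Step 2: Y ∧ (True) = True AND True = True

True


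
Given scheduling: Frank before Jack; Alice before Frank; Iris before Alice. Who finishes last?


Constraints: Frank before Jack; Alice before Frank; Iris before Alice
The last task can have nothing scheduled after it, so it must never appear on the left of a 'before'.
Tasks appearing before some other task: Frank, Alice, Iris.
The only task not in that list is Jack → it is last.

Jack


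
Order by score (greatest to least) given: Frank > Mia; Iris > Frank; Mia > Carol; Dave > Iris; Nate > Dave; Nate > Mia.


Constraints: Frank > Mia; Iris > Frank; Mia > Carol; Dave > Iris; Nate > Dave; Nate > Mia
Method: at each step, the next-highest is the one remaining person who never appears on the smaller side of a constraint between remaining people.
  Step 1: remaining {Mia, Carol, Iris, Nate, Dave, Frank}; on the smaller side: {Mia, Carol, Iris, Dave, Frank} → Nate is next (Nate > Dave; Nate > Mia).
  Step 2: remaining {Mia, Carol, Iris, Dave, Frank}; on the smaller side: {Mia, Carol, Iris, Frank} → Dave is next (Dave > Iris).
  Step 3: remaining {Mia, Carol, Iris, Frank}; on the smaller side: {Mia, Carol, Frank} → Iris is next (Iris > Frank).
  Step 4: remaining {Mia, Carol, Frank}; on the smaller side: {Mia, Carol} → Frank is next (Frank > Mia).
  Step 5: remaining {Mia, Carol}; on the smaller side: {Carol} → Mia is next (Mia > Carol).
  Step 6: only Carol remains → lowest.
Final ranking (highest to lowest):

Nate > Dave > Iris > Frank > Mia > Carol


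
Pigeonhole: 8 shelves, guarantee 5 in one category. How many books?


Pigeonhole: to guarantee k in one of n categories, need (k-1)×n + 1.
k = 5, n = 8
Minimum = (5-1) × 8 + 1 = 4 × 8 + 1

33


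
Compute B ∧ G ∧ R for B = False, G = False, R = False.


B = False, G = False, R = False
Step 1: B ∧ G = False AND False = False
Step 2: (False) ∧ R = (False) AND False = False
AND is true only when ALL operands are true.

False


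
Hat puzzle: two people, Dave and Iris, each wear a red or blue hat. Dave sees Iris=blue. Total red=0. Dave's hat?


Total red = 0, Iris = blue
Red accounted for: 0
Remaining for Dave: 0
Dave's hat is blue.

blue


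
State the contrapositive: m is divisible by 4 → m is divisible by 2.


Original: If m is divisible by 4, then m is divisible by 2
Contrapositive: If ¬Q, then ¬P
Negate Q: not (m is divisible by 2)
Negate P: not (m is divisible by 4)

If not (m is divisible by 2), then not (m is divisible by 4).


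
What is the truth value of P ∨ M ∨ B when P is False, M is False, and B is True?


P = False, M = False, B = True
Step 1: P ∨ M = False OR False = False
Step 2: False ∨ B = False OR True = True
OR is true when at least one operand is true.

True


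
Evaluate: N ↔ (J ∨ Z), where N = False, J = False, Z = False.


N = False, J = False, Z = False
Step 1: J ∨ Z = False OR False = False
Step 2: N ↔ (False): true when both sides have same truth value.
Result: False ↔ False = True

True


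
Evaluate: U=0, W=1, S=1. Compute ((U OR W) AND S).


U OR W = 0|1 = 1
1 AND 1 = 1

1


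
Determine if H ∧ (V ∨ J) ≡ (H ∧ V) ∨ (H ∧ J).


Expression 1: H ∧ (V ∨ J)
Expression 2: (H ∧ V) ∨ (H ∧ J)
Truth table (H V J | Expr1 Expr2):
  T T T |   T     T
  T T F |   T     T
  T F T |   T     T
  T F F |   F     F
  F T T |   F     F
  F T F |   F     F
  F F T |   F     F
  F F F |   F     F
All 8 rows agree, so the expressions are logically equivalent.

Yes


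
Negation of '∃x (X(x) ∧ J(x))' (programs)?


Original: ∃x (X(x) ∧ J(x))
Rule: ¬∀→∃, ¬∃→∀, negate predicate.
Negation: ∀x (¬X(x) ∨ ¬J(x))

∀x (¬X(x) ∨ ¬J(x))


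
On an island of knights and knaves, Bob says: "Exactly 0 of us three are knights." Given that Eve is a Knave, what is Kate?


Bob claims exactly 0 knights among Bob, Eve, Kate.
Given: Eve is a Knave.

Case 1: Bob is a Knight (tells truth)
  Then exactly 0 of the three are knights.
  Counting Bob, Eve: 1 knight(s) so far. Need -1 more → impossible.
Case 2: Bob is a Knave (lies)
  Then the count is NOT 0.
  If Kate = Knave, count = 0 = 0 → claim would be true, contradicts lie.
  If Kate = Knight, count = 1 ≠ 0 → lie confirmed ✓

Kate is a Knight.

Knight


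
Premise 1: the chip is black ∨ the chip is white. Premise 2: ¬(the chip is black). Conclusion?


Disjunctive syllogism: P ∨ Q, ¬P ⊢ Q
Disjunction: the chip is black ∨ the chip is white
We know it is not the case that the chip is black.
By disjunctive syllogism, the other disjunct must be true.

The chip is white


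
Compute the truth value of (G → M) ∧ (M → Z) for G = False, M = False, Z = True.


G = False, M = False, Z = True
Step 1: G → M is false only when G=True and M=False. Result: True
Step 2: M → Z is false only when M=True and Z=False. Result: True
Step 3: True ∧ True = True

True


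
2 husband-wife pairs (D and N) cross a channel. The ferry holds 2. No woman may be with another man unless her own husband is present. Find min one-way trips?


Label couples D and N.
1. WD+WN → (far: WD,WN; near: HD,HN)
2. WD ←   (far: WN; near: HD,HN,WD)
3. HD+HN → (far: HD,HN,WN; near: WD)
4. HD ←   (far: HN,WN; near: HD,WD)  — HD returns, since WD is alone on near bank
5. HD+WD → (far: all four; near: empty)
Every state respects the constraint.
Minimum trips = 5

5


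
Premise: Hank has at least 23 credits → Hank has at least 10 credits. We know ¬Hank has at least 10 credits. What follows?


Modus tollens: P → Q, ¬Q ⊢ ¬P
P: Hank has at least 23 credits
Q: Hank has at least 10 credits
We have P → Q and Q is false.
By modus tollens, P must be false.

It is not the case that Hank has at least 23 credits


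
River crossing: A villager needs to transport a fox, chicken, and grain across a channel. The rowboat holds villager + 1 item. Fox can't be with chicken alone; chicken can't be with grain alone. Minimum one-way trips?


1. villager+chicken → 2. villager ← 3. villager+fox → 4. villager+chicken ← 5. villager+grain → 6. villager ← 7. villager+chicken →
Minimum trips = 7

7


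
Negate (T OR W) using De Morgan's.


De Morgan's law: ¬(P ∨ Q) ≡ ¬P ∧ ¬Q
¬(T ∨ W) = ¬T ∧ ¬W

¬T ∧ ¬W


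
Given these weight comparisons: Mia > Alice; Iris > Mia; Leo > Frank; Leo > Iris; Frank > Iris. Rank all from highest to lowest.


Constraints: Mia > Alice; Iris > Mia; Leo > Frank; Leo > Iris; Frank > Iris
Method: at each step, the next-highest is the one remaining person who never appears on the smaller side of a constraint between remaining people.
  Step 1: remaining {Leo, Mia, Iris, Alice, Frank}; on the smaller side: {Mia, Iris, Alice, Frank} → Leo is next (Leo > Frank; Leo > Iris).
  Step 2: remaining {Mia, Iris, Alice, Frank}; on the smaller side: {Mia, Iris, Alice} → Frank is next (Frank > Iris).
  Step 3: remaining {Mia, Iris, Alice}; on the smaller side: {Mia, Alice} → Iris is next (Iris > Mia).
  Step 4: remaining {Mia, Alice}; on the smaller side: {Alice} → Mia is next (Mia > Alice).
  Step 5: only Alice remains → lowest.
Final ranking (highest to lowest):

Leo > Frank > Iris > Mia > Alice


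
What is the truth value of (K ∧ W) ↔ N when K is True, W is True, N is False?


K = True, W = True, N = False
Step 1: K ∧ W = True AND True = True
Step 2: (True) ↔ N: true when both sides have same truth value.
Result: True ↔ False = False

False


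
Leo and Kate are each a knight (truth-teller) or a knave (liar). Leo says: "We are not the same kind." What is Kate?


Leo says: "We are not the same kind."
Case 1: Leo is a Knight (truth-teller)
  Statement is true → they ARE different → Kate is a Knave
Case 2: Leo is a Knave (liar)
  Statement is false → they are NOT different → Kate is a Knave
In both cases, Kate is a Knave.

Knave


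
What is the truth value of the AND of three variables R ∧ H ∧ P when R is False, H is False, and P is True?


R = False, H = False, P = True
Step 1: R ∧ H = False AND False = False
Step 2: (False) ∧ P = (False) AND True = False
AND is true only when ALL operands are true.

False


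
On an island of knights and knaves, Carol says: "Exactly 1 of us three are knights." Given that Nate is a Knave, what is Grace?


Carol claims exactly 1 knights among Carol, Nate, Grace.
Given: Nate is a Knave.

Case 1: Carol is a Knight (tells truth)
  Then exactly 1 of the three are knights.
  Counting Carol, Nate: 1 knight(s) so far. Need 0 more → Grace = Knave.
Case 2: Carol is a Knave (lies)
  Then the count is NOT 1.
  If Grace = Knight, count = 1 = 1 → claim would be true, contradicts lie.
  If Grace = Knave, count = 0 ≠ 1 → lie confirmed ✓

Grace is a Knave.

Knave


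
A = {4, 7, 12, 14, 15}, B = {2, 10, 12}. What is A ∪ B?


A = {4, 7, 12, 14, 15}
B = {2, 10, 12}
Operation: union
All elements combined: 2, 4, 7, 10, 12, 14, 15

{2, 4, 7, 10, 12, 14, 15}


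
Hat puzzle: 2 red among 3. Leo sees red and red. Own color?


Total red = 2, seen red = 2
Own red = 2 - 2 = 0
Leo's hat is blue.

blue


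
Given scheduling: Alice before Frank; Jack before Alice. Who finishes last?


Constraints: Alice before Frank; Jack before Alice
The last task can have nothing scheduled after it, so it must never appear on the left of a 'before'.
Tasks appearing before some other task: Alice, Jack.
The only task not in that list is Frank → it is last.

Frank


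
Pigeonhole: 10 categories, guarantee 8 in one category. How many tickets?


Pigeonhole: to guarantee k in one of n categories, need (k-1)×n + 1.
k = 8, n = 10
Minimum = (8-1) × 10 + 1 = 7 × 10 + 1

71


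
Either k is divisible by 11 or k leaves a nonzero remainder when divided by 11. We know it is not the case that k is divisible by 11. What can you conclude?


Disjunctive syllogism: P ∨ Q, ¬P ⊢ Q
Disjunction: k is divisible by 11 ∨ k leaves a nonzero remainder when divided by 11
We know it is not the case that k is divisible by 11.
By disjunctive syllogism, the other disjunct must be true.

k leaves a nonzero remainder when divided by 11


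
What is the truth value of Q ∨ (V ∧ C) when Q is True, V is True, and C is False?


Q = True, V = True, C = False
Step 1: V ∧ C = True AND False = False
Step 2: Q ∨ False = True OR False = True
AND evaluated first (higher precedence); then OR applied.

True


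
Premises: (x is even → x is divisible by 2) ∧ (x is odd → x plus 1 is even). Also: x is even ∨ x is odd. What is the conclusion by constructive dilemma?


Constructive dilemma: (P → Q) ∧ (R → S), P ∨ R ⊢ Q ∨ S
Premise 1: x is even → x is divisible by 2
Premise 2: x is odd → x plus 1 is even
Premise 3: x is even ∨ x is odd
Case 1: Assuming x is even, then by Premise 1, x is divisible by 2.
Case 2: Assuming x is odd, then by Premise 2, x plus 1 is even.
Since one of x is even or x is odd must hold, we get x is divisible by 2 or x plus 1 is even.

x is divisible by 2 or x plus 1 is even.


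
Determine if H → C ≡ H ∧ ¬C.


Expression 1: H → C
Expression 2: H ∧ ¬C
Truth table (H C | Expr1 Expr2):
  T T |   T     F   ← differ
  T F |   F     T   ← differ
  F T |   T     F   ← differ
  F F |   T     F   ← differ
Counterexample: H=T, C=T gives Expr1 = T but Expr2 = F, so the expressions are NOT logically equivalent.

No


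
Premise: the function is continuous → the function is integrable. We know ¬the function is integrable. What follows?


Modus tollens: P → Q, ¬Q ⊢ ¬P
P: the function is continuous
Q: the function is integrable
We have P → Q and Q is false.
By modus tollens, P must be false.

It is not the case that the function is continuous


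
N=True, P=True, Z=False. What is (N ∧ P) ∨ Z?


N = True, P = True, Z = False
Expression: (N ∧ P) ∨ Z
Step 1: N ∧ P = True AND True = True
Step 2: (True) ∨ Z = True OR False = True

True


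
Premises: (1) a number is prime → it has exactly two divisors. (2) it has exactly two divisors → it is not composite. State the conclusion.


Hypothetical syllogism: P → Q, Q → R ⊢ P → R
Premise 1: a number is prime → it has exactly two divisors
Premise 2: it has exactly two divisors → it is not composite
Chain the implications: the middle term (it has exactly two divisors) links the two.
Conclusion: If a number is prime, then it is not composite.

If a number is prime, then it is not composite.


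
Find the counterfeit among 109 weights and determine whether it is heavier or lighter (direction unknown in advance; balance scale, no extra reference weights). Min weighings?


Let n = 109. 218 possibilities (n weights × lighter/heavier); each weighing has 3 outcomes.
Bound for k weighings: say the first weighing puts j weights on each pan. If it tips, the 2j weighed weights remain suspects (each with a known direction) and k-1 weighings give 3^(k-1) outcomes; 3^(k-1) is odd, so 2j ≤ 3^(k-1) - 1. If it balances, the n - 2j unweighed weights remain with direction unknown: 2(n - 2j) ≤ 3^(k-1) - 1 by the same parity argument. Adding, n ≤ (3^(k-1) - 1) + (3^(k-1) - 1)/2 = (3^k - 3)/2, and the classical three-group strategy achieves this (3 weights in 2 weighings, 12 in 3, 39 in 4, 120 in 5).
So we need the smallest k with (3^k - 3)/2 ≥ 109.
k = 4: (3^4 - 3)/2 = 39 < 109 ✗
k = 5: (3^5 - 3)/2 = 120 ≥ 109 ✓

5


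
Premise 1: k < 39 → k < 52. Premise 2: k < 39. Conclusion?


Modus ponens: P → Q, P ⊢ Q
P: k < 39
Q: k < 52
We have P → Q and P is true.
By modus ponens, Q must be true.

k < 52


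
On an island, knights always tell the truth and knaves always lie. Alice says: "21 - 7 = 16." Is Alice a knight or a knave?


Statement: "21 - 7 = 16."
Actual: 21 - 7 = 14
Claimed: 16
Statement is FALSE → Alice lies → Knave

Knave


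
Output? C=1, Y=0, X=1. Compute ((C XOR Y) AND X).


C XOR Y = 1^0 = 1
1 AND 1 = 1

1


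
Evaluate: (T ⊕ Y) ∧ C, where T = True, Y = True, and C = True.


T = True, Y = True, C = True
Step 1: T ⊕ Y = True XOR True = False
Step 2: False ∧ C = False AND True = False
XOR true when exactly one of T,Y is true; then AND with C.

False


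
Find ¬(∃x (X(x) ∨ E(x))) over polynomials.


Original: ∃x (X(x) ∨ E(x))
Rule: ¬∀→∃, ¬∃→∀, negate predicate.
Negation: ∀x (¬X(x) ∧ ¬E(x))

∀x (¬X(x) ∧ ¬E(x))


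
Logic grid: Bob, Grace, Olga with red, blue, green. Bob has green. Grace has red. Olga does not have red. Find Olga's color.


From clues:
  Bob → green
  Grace → red
By elimination, Olga gets the remaining.

blue


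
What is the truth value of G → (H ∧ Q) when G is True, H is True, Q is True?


G = True, H = True, Q = True
Step 1: H ∧ Q = True AND True = True
Step 2: G → (True): false only when G=True and consequent=False.
Result: True

True


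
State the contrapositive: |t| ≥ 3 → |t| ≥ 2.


Original: If |t| ≥ 3, then |t| ≥ 2
Contrapositive: If ¬Q, then ¬P
Negate Q: not (|t| ≥ 2)
Negate P: not (|t| ≥ 3)

If not (|t| ≥ 2), then not (|t| ≥ 3).


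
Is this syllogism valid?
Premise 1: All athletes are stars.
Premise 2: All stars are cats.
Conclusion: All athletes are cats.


Premise 1: All athletes are stars.
Premise 2: All stars are cats.
Conclusion: All athletes are cats.
Barbara syllogism (AAA-1): All A are B, All B are C → All A are C.
Middle term (stars) distributed in premise 2.

Valid


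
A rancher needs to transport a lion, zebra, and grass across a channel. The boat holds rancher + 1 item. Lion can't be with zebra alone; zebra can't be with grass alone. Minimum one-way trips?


1. rancher+zebra → 2. rancher ← 3. rancher+lion → 4. rancher+zebra ← 5. rancher+grass → 6. rancher ← 7. rancher+zebra →
Minimum trips = 7

7


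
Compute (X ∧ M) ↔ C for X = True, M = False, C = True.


X = True, M = False, C = True
Step 1: X ∧ M = True AND False = False
Step 2: (False) ↔ C: true when both sides have same truth value.
Result: False ↔ True = False

False


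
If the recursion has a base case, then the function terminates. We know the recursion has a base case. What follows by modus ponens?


Modus ponens: P → Q, P ⊢ Q
P: the recursion has a base case
Q: the function terminates
We have P → Q and P is true.
By modus ponens, Q must be true.

The function terminates


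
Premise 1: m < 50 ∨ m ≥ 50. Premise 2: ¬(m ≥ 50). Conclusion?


Disjunctive syllogism: P ∨ Q, ¬P ⊢ Q
Disjunction: m < 50 ∨ m ≥ 50
We know it is not the case that m ≥ 50.
By disjunctive syllogism, the other disjunct must be true.

m < 50


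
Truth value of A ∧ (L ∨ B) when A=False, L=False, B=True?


A = False, L = False, B = True
Expression: A ∧ (L ∨ B)
Step 1: L ∨ B = False OR True = True
Step 2: A ∧ (True) = False AND True = False

False


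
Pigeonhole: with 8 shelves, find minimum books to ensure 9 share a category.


Pigeonhole: to guarantee k in one of n categories, need (k-1)×n + 1.
k = 9, n = 8
Minimum = (9-1) × 8 + 1 = 8 × 8 + 1

65


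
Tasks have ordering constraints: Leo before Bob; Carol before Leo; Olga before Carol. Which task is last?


Constraints: Leo before Bob; Carol before Leo; Olga before Carol
The last task can have nothing scheduled after it, so it must never appear on the left of a 'before'.
Tasks appearing before some other task: Leo, Carol, Olga.
The only task not in that list is Bob → it is last.

Bob


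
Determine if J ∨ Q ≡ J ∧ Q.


Expression 1: J ∨ Q
Expression 2: J ∧ Q
Truth table (J Q | Expr1 Expr2):
  T T |   T     T
  T F |   T     F   ← differ
  F T |   T     F   ← differ
  F F |   F     F
Counterexample: J=T, Q=F gives Expr1 = T but Expr2 = F, so the expressions are NOT logically equivalent.

No


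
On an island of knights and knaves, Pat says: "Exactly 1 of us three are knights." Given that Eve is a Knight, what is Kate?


Pat claims exactly 1 knights among Pat, Eve, Kate.
Given: Eve is a Knight.

Case 1: Pat is a Knight (tells truth)
  Then exactly 1 of the three are knights.
  Counting Pat, Eve: 2 knight(s) so far. Need -1 more → impossible.
Case 2: Pat is a Knave (lies)
  Then the count is NOT 1.
  If Kate = Knave, count = 1 = 1 → claim would be true, contradicts lie.
  If Kate = Knight, count = 2 ≠ 1 → lie confirmed ✓

Kate is a Knight.

Knight


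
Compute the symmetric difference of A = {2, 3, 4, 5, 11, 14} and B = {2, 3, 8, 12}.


A = {2, 3, 4, 5, 11, 14}
B = {2, 3, 8, 12}
Operation: symmetric difference
In A only: [4, 5, 11, 14], in B only: [8, 12]

{4, 5, 8, 11, 12, 14}


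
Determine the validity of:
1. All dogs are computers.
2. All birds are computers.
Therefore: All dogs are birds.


Premise 1: All dogs are computers.
Premise 2: All birds are computers.
Conclusion: All dogs are birds.
Fallacy: undistributed middle. computers is predicate in both.
Counterexample: dogs and birds could be disjoint subsets of computers.

Invalid


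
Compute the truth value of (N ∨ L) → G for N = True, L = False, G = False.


N = True, L = False, G = False
Step 1: N ∨ L = True OR False = True
Step 2: (True) → G: false only when antecedent=True and G=False.
Result: False

False


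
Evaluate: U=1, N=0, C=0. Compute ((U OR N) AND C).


U OR N = 1|0 = 1
1 AND 0 = 0

0


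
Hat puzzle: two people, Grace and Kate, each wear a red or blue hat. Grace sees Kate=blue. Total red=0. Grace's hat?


Total red = 0, Kate = blue
Red accounted for: 0
Remaining for Grace: 0
Grace's hat is blue.

blue


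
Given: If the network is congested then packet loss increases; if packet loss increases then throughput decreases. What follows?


Hypothetical syllogism: P → Q, Q → R ⊢ P → R
Premise 1: the network is congested → packet loss increases
Premise 2: packet loss increases → throughput decreases
Chain the implications: the middle term (packet loss increases) links the two.
Conclusion: If the network is congested, then throughput decreases.

If the network is congested, then throughput decreases.


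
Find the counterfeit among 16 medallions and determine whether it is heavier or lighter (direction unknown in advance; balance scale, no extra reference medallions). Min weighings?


Let n = 16. 32 possibilities (n medallions × lighter/heavier); each weighing has 3 outcomes.
Bound for k weighings: say the first weighing puts j medallions on each pan. If it tips, the 2j weighed medallions remain suspects (each with a known direction) and k-1 weighings give 3^(k-1) outcomes; 3^(k-1) is odd, so 2j ≤ 3^(k-1) - 1. If it balances, the n - 2j unweighed medallions remain with direction unknown: 2(n - 2j) ≤ 3^(k-1) - 1 by the same parity argument. Adding, n ≤ (3^(k-1) - 1) + (3^(k-1) - 1)/2 = (3^k - 3)/2, and the classical three-group strategy achieves this (3 medallions in 2 weighings, 12 in 3, 39 in 4, 120 in 5).
So we need the smallest k with (3^k - 3)/2 ≥ 16.
k = 3: (3^3 - 3)/2 = 12 < 16 ✗
k = 4: (3^4 - 3)/2 = 39 ≥ 16 ✓

4


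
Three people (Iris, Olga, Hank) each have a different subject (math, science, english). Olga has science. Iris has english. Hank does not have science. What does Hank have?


From clues:
  Iris → english
  Olga → science
By elimination, Hank gets the remaining.

math


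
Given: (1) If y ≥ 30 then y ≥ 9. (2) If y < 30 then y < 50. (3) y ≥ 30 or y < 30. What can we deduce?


Constructive dilemma: (P → Q) ∧ (R → S), P ∨ R ⊢ Q ∨ S
Premise 1: y ≥ 30 → y ≥ 9
Premise 2: y < 30 → y < 50
Premise 3: y ≥ 30 ∨ y < 30
Case 1: Assuming y ≥ 30, then by Premise 1, y ≥ 9.
Case 2: Assuming y < 30, then by Premise 2, y < 50.
Since one of y ≥ 30 or y < 30 must hold, we get y ≥ 9 or y < 50.

y ≥ 9 or y < 50.


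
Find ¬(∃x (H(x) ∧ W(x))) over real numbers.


Original: ∃x (H(x) ∧ W(x))
Rule: ¬∀→∃, ¬∃→∀, negate predicate.
Negation: ∀x (¬H(x) ∨ ¬W(x))

∀x (¬H(x) ∨ ¬W(x))


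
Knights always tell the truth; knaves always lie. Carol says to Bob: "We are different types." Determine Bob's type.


Carol says: "We are different types."
Case 1: Carol is a Knight (truth-teller)
  Statement is true → they ARE different → Bob is a Knave
Case 2: Carol is a Knave (liar)
  Statement is false → they are NOT different → Bob is a Knave
In both cases, Bob is a Knave.

Knave


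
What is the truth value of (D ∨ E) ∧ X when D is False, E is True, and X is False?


D = False, E = True, X = False
Step 1: D ∨ E = False OR True = True
Step 2: True ∧ X = True AND False = False
OR is true when at least one operand is true; AND requires both.

False


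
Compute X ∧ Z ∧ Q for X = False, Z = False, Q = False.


X = False, Z = False, Q = False
Step 1: X ∧ Z = False AND False = False
Step 2: (False) ∧ Q = (False) AND False = False
AND is true only when ALL operands are true.

False


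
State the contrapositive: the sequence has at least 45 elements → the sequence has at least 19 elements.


Original: If the sequence has at least 45 elements, then the sequence has at least 19 elements
Contrapositive: If ¬Q, then ¬P
Negate Q: not (the sequence has at least 19 elements)
Negate P: not (the sequence has at least 45 elements)

If not (the sequence has at least 19 elements), then not (the sequence has at least 45 elements).


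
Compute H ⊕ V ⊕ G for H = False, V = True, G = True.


H = False, V = True, G = True
Step 1: H ⊕ V = False XOR True = True
Step 2: True ⊕ G = True XOR True = False
XOR is true when an odd number of operands are true.

False


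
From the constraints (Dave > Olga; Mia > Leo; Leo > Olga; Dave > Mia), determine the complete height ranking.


Constraints: Dave > Olga; Mia > Leo; Leo > Olga; Dave > Mia
Method: at each step, the next-highest is the one remaining person who never appears on the smaller side of a constraint between remaining people.
  Step 1: remaining {Dave, Olga, Leo, Mia}; on the smaller side: {Olga, Leo, Mia} → Dave is next (Dave > Olga; Dave > Mia).
  Step 2: remaining {Olga, Leo, Mia}; on the smaller side: {Olga, Leo} → Mia is next (Mia > Leo).
  Step 3: remaining {Olga, Leo}; on the smaller side: {Olga} → Leo is next (Leo > Olga).
  Step 4: only Olga remains → lowest.
Final ranking (highest to lowest):

Dave > Mia > Leo > Olga


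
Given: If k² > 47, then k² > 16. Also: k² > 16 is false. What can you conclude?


Modus tollens: P → Q, ¬Q ⊢ ¬P
P: k² > 47
Q: k² > 16
We have P → Q and Q is false.
By modus tollens, P must be false.

It is not the case that k² > 47


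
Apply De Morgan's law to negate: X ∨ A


De Morgan's law: ¬(P ∨ Q) ≡ ¬P ∧ ¬Q
¬(X ∨ A) = ¬X ∧ ¬A

¬X ∧ ¬A


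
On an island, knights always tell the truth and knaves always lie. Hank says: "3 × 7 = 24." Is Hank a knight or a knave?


Statement: "3 × 7 = 24."
Actual: 3 × 7 = 21
Claimed: 24
Statement is FALSE → Hank lies → Knave

Knave


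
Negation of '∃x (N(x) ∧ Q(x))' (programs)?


Original: ∃x (N(x) ∧ Q(x))
Rule: ¬∀→∃, ¬∃→∀, negate predicate.
Negation: ∀x (¬N(x) ∨ ¬Q(x))

∀x (¬N(x) ∨ ¬Q(x))


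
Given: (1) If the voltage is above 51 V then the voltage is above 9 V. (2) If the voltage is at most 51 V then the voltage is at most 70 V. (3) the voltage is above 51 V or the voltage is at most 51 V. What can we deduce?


Constructive dilemma: (P → Q) ∧ (R → S), P ∨ R ⊢ Q ∨ S
Premise 1: the voltage is above 51 V → the voltage is above 9 V
Premise 2: the voltage is at most 51 V → the voltage is at most 70 V
Premise 3: the voltage is above 51 V ∨ the voltage is at most 51 V
Case 1: Assuming the voltage is above 51 V, then by Premise 1, the voltage is above 9 V.
Case 2: Assuming the voltage is at most 51 V, then by Premise 2, the voltage is at most 70 V.
Since one of the voltage is above 51 V or the voltage is at most 51 V must hold, we get the voltage is above 9 V or the voltage is at most 70 V.

The voltage is above 9 V or the voltage is at most 70 V.


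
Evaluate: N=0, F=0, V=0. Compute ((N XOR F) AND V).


N XOR F = 0^0 = 0
0 AND 0 = 0

0


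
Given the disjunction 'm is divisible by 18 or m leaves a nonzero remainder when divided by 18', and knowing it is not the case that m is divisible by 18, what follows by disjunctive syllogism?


Disjunctive syllogism: P ∨ Q, ¬P ⊢ Q
Disjunction: m is divisible by 18 ∨ m leaves a nonzero remainder when divided by 18
We know it is not the case that m is divisible by 18.
By disjunctive syllogism, the other disjunct must be true.

m leaves a nonzero remainder when divided by 18


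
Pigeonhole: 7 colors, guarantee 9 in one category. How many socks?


Pigeonhole: to guarantee k in one of n categories, need (k-1)×n + 1.
k = 9, n = 7
Minimum = (9-1) × 7 + 1 = 8 × 7 + 1

57


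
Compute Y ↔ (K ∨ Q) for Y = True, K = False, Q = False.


Y = True, K = False, Q = False
Step 1: K ∨ Q = False OR False = False
Step 2: Y ↔ (False): true when both sides have same truth value.
Result: True ↔ False = False

False


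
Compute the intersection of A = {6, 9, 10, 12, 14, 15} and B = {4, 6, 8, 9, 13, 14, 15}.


A = {6, 9, 10, 12, 14, 15}
B = {4, 6, 8, 9, 13, 14, 15}
Operation: intersection
Elements in both: 6, 9, 14, 15

{6, 9, 14, 15}


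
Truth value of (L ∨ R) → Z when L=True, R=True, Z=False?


L = True, R = True, Z = False
Expression: (L ∨ R) → Z
Step 1: L ∨ R = True OR True = True
Step 2: (True) → Z = True → False (false only if antecedent True and consequent False) = False

False
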